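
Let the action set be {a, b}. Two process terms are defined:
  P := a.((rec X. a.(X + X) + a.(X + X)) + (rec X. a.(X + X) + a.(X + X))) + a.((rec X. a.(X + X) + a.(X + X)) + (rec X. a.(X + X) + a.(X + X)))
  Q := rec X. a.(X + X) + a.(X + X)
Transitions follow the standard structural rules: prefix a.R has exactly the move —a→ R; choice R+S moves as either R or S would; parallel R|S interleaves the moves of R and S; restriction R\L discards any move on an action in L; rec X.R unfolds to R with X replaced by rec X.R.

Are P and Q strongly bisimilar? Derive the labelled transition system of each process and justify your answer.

LTS(P): 2 reachable states
  m0 = a.((rec X. a.(X + X) + a.(X + X)) + (rec X. a.(X + X) + a.(X + X))) + a.((rec X. a.(X + X) + a.(X + X)) + (rec X. a.(X + X) + a.(X + X))) has moves --a--▸ m1
  m1 = (rec X. a.(X + X) + a.(X + X)) + (rec X. a.(X + X) + a.(X + X)) has moves --a--▸ m1
LTS(Q): 2 reachable states
  n0 = rec X. a.(X + X) + a.(X + X) has moves --a--▸ n1
  n1 = (rec X. a.(X + X) + a.(X + X)) + (rec X. a.(X + X) + a.(X + X)) has moves --a--▸ n1
Partition-refinement fixed point:
  B0 = {m0, m1, n0, n1}
m0 ∈ B0, n0 ∈ B0 → same block

YES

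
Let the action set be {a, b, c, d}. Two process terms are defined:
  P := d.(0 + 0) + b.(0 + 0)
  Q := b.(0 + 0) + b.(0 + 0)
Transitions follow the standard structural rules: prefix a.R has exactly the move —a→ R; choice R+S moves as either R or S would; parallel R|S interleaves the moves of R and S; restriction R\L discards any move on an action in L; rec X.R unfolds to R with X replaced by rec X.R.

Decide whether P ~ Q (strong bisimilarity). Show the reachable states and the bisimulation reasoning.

P ≁ Q

LTS(P): 2 reachable states
  u0 = d.(0 + 0) + b.(0 + 0) ⊢ —b→ u1, —d→ u1
  u1 = 0 + 0 ⊢ ·
LTS(Q): 2 reachable states
  v0 = b.(0 + 0) + b.(0 + 0) ⊢ —b→ v1
  v1 = 0 + 0 ⊢ ·
Partition-refinement fixed point:
  B0 = {u0}
  B1 = {u1, v1}
  B2 = {v0}
u0 ∈ B0, v0 ∈ B2 → different blocks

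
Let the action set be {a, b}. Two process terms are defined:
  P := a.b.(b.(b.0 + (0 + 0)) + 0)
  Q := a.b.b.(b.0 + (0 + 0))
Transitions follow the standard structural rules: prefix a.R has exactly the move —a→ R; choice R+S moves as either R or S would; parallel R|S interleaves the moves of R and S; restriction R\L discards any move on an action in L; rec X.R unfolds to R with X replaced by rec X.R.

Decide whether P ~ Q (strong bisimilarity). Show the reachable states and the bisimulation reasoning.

YES

Reachable graph of P (5 states):
  s0 = a.b.(b.(b.0 + (0 + 0)) + 0) has moves =a=> s1
  s1 = b.(b.(b.0 + (0 + 0)) + 0) has moves =b=> s2
  s2 = b.(b.0 + (0 + 0)) + 0 has moves =b=> s3
  s3 = b.0 + (0 + 0) has moves =b=> s4
  s4 = 0 has moves stopped
Reachable graph of Q (5 states):
  t0 = a.b.b.(b.0 + (0 + 0)) has moves =a=> t1
  t1 = b.b.(b.0 + (0 + 0)) has moves =b=> t2
  t2 = b.(b.0 + (0 + 0)) has moves =b=> t3
  t3 = b.0 + (0 + 0) has moves =b=> t4
  t4 = 0 has moves stopped
Partition-refinement fixed point:
  B0 = {s0, t0}
  B1 = {s1, t1}
  B2 = {s2, t2}
  B3 = {s3, t3}
  B4 = {s4, t4}
s0 ∈ B0, t0 ∈ B0 → same block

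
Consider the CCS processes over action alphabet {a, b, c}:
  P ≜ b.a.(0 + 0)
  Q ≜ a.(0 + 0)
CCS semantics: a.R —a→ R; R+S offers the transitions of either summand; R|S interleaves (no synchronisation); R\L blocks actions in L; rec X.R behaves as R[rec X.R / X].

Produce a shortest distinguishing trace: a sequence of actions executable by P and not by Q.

b

LTS(P): 3 reachable states
  s0 = b.a.(0 + 0) | —b→ s1
  s1 = a.(0 + 0) | —a→ s2
  s2 = 0 + 0 | stopped
LTS(Q): 2 reachable states
  t0 = a.(0 + 0) | —a→ t1
  t1 = 0 + 0 | stopped
Executing b from P (initial set {s0}):
  after b @ step 1: {s1}
  ✓ P
Executing b from Q (initial set {t0}):
  after b @ step 1: no successor for Q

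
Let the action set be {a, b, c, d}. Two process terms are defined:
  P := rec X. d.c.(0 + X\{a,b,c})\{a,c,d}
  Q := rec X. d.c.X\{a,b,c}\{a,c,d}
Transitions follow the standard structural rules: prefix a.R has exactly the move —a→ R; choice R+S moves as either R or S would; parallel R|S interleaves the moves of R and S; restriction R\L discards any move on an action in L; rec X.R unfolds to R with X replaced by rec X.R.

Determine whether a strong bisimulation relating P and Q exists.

Reachable graph of P (3 states):
  s0 = rec X. d.c.(0 + X\{a,b,c})\{a,c,d} has moves --d--▸ s1
  s1 = c.(0 + (rec X. d.c.(0 + X\{a,b,c})\{a,c,d})\{a,b,c})\{a,c,d} has moves --c--▸ s2
  s2 = (0 + (rec X. d.c.(0 + X\{a,b,c})\{a,c,d})\{a,b,c})\{a,c,d} has moves ·
Reachable graph of Q (3 states):
  t0 = rec X. d.c.X\{a,b,c}\{a,c,d} has moves --d--▸ t1
  t1 = c.(rec X. d.c.X\{a,b,c}\{a,c,d})\{a,b,c}\{a,c,d} has moves --c--▸ t2
  t2 = (rec X. d.c.X\{a,b,c}\{a,c,d})\{a,b,c}\{a,c,d} has moves ·
Bisimilarity quotient blocks:
  B0 = {s0, t0}
  B1 = {s1, t1}
  B2 = {s2, t2}
s0 ∈ B0, t0 ∈ B0 → same block

P ~ Q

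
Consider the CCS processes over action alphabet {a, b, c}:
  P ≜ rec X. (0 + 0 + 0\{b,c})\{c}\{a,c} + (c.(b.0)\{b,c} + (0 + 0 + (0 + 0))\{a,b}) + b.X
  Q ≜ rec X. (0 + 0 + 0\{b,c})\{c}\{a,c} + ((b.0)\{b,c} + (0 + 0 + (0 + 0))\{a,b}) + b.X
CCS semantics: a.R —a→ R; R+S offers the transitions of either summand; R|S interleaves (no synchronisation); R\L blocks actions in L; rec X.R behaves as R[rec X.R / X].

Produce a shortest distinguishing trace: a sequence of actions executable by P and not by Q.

c

Reachable graph of P (2 states):
  u0 = rec X. (0 + 0 + 0\{b,c})\{c}\{a,c} + (c.(b.0)\{b,c} + (0 + 0 + (0 + 0))\{a,b}) + b.X ⊢ —b→ u0, —c→ u1
  u1 = (b.0)\{b,c} ⊢ stopped
Reachable graph of Q (1 states):
  v0 = rec X. (0 + 0 + 0\{b,c})\{c}\{a,c} + ((b.0)\{b,c} + (0 + 0 + (0 + 0))\{a,b}) + b.X ⊢ —b→ v0
Run σ = ⟨c⟩ on P: start {u0}
  after c @ step 1: {u1}
  P completes σ.
Run σ = ⟨c⟩ on Q: start {v0}
  after c @ step 1: no successor for Q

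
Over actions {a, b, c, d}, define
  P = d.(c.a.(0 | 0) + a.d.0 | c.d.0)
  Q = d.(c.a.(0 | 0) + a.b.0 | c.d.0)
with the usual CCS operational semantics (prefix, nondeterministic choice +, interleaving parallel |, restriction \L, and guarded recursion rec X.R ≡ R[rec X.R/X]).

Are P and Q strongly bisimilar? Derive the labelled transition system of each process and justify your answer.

not bisimilar

LTS(P): 11 reachable states
  s0 = d.(c.a.(0 | 0) + a.d.0 | c.d.0) has moves =d=> s1
  s1 = c.a.(0 | 0) + a.d.0 | c.d.0 has moves =a=> s2, =c=> s3, =c=> s4
  s2 = d.0 | c.d.0 has moves =c=> s5, =d=> s6
  s3 = a.(0 | 0) has moves =a=> s7
  s4 = a.d.0 | d.0 has moves =a=> s5, =d=> s8
  s5 = d.0 | d.0 has moves =d=> s10, =d=> s9
  s6 = 0 | c.d.0 has moves =c=> s9
  s7 = 0 | 0 has moves stopped
  s8 = a.d.0 | 0 has moves =a=> s10
  s9 = 0 | d.0 has moves =d=> s7
  s10 = d.0 | 0 has moves =d=> s7
LTS(Q): 11 reachable states
  t0 = d.(c.a.(0 | 0) + a.b.0 | c.d.0) has moves =d=> t1
  t1 = c.a.(0 | 0) + a.b.0 | c.d.0 has moves =a=> t2, =c=> t3, =c=> t4
  t2 = b.0 | c.d.0 has moves =b=> t5, =c=> t6
  t3 = a.(0 | 0) has moves =a=> t7
  t4 = a.b.0 | d.0 has moves =a=> t6, =d=> t8
  t5 = 0 | c.d.0 has moves =c=> t9
  t6 = b.0 | d.0 has moves =b=> t9, =d=> t10
  t7 = 0 | 0 has moves stopped
  t8 = a.b.0 | 0 has moves =a=> t10
  t9 = 0 | d.0 has moves =d=> t7
  t10 = b.0 | 0 has moves =b=> t7
Partition-refinement fixed point:
  B0 = {s0}
  B1 = {s1}
  B2 = {s3, t3}
  B3 = {s7, t7}
  B4 = {s4}
  B5 = {s8}
  B6 = {s10, s9, t9}
  B7 = {s5}
  B8 = {s2}
  B9 = {s6, t5}
  B10 = {t0}
  B11 = {t1}
  B12 = {t2}
  B13 = {t6}
  B14 = {t10}
  B15 = {t4}
  B16 = {t8}
s0 ∈ B0, t0 ∈ B10 → different blocks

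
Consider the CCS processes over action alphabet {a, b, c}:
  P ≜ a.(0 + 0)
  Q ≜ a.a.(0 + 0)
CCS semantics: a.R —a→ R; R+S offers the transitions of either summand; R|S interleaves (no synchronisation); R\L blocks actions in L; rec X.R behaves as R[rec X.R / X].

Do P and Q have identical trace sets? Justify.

P's transition system — 2 states:
  s0 = a.(0 + 0) :: —a→ s1
  s1 = 0 + 0 :: stopped
Q's transition system — 3 states:
  t0 = a.a.(0 + 0) :: —a→ t1
  t1 = a.(0 + 0) :: —a→ t2
  t2 = 0 + 0 :: stopped
Executing aa from Q (initial set {t0}):
  after a @ step 1: {t1}
  after a @ step 2: {t2}
  Q completes σ.
Executing aa from P (initial set {s0}):
  after a @ step 1: {s1}
  after a @ step 2: no successor for P

trace-distinct — witness ⟨aa⟩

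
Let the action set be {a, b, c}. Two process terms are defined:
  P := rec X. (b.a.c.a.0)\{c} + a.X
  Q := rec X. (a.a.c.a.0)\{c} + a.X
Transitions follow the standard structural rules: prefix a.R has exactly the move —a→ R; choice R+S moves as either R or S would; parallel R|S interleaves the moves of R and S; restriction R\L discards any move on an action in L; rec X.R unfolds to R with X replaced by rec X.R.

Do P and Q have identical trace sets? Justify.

traces(P) ≠ traces(Q) — witness ⟨b⟩

Reachable graph of P (3 states):
  m0 = rec X. (b.a.c.a.0)\{c} + a.X → =a=> m0, =b=> m1
  m1 = (a.c.a.0)\{c} → =a=> m2
  m2 = (c.a.0)\{c} → ·
Reachable graph of Q (3 states):
  n0 = rec X. (a.a.c.a.0)\{c} + a.X → =a=> n0, =a=> n1
  n1 = (a.c.a.0)\{c} → =a=> n2
  n2 = (c.a.0)\{c} → ·
Executing b from P (initial set {m0}):
  [1] b ⇒ {m1}
  P completes σ.
Executing b from Q (initial set {n0}):
  [1] b ⇒ ∅ (Q stuck)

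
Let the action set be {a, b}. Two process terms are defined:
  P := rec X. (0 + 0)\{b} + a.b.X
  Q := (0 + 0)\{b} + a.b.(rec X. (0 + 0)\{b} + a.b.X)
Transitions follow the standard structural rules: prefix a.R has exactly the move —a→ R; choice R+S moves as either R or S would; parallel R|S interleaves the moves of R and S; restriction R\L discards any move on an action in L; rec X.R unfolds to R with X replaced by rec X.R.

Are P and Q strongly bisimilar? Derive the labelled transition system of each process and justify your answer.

LTS(P): 2 reachable states
  s0 = rec X. (0 + 0)\{b} + a.b.X | --a--▸ s1
  s1 = b.(rec X. (0 + 0)\{b} + a.b.X) | --b--▸ s0
LTS(Q): 3 reachable states
  t0 = (0 + 0)\{b} + a.b.(rec X. (0 + 0)\{b} + a.b.X) | --a--▸ t1
  t1 = b.(rec X. (0 + 0)\{b} + a.b.X) | --b--▸ t2
  t2 = rec X. (0 + 0)\{b} + a.b.X | --a--▸ t1
Bisimilarity quotient blocks:
  B0 = {s0, t0, t2}
  B1 = {s1, t1}
s0 ∈ B0, t0 ∈ B0 → same block

YES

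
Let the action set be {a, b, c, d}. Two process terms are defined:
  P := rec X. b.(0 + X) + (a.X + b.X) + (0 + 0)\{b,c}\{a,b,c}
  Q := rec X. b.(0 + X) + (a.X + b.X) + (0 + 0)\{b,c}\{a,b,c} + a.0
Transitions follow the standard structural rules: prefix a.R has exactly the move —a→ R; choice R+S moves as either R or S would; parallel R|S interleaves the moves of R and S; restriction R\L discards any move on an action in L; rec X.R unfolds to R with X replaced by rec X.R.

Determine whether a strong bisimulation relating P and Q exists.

P ≁ Q

LTS(P): 2 reachable states
  p0 = rec X. b.(0 + X) + (a.X + b.X) + (0 + 0)\{b,c}\{a,b,c} ⊢ --a--▸ p0, --b--▸ p0, --b--▸ p1
  p1 = 0 + (rec X. b.(0 + X) + (a.X + b.X) + (0 + 0)\{b,c}\{a,b,c}) ⊢ --a--▸ p0, --b--▸ p0, --b--▸ p1
LTS(Q): 3 reachable states
  q0 = rec X. b.(0 + X) + (a.X + b.X) + (0 + 0)\{b,c}\{a,b,c} + a.0 ⊢ --a--▸ q0, --a--▸ q1, --b--▸ q0, --b--▸ q2
  q1 = 0 ⊢ (no moves)
  q2 = 0 + (rec X. b.(0 + X) + (a.X + b.X) + (0 + 0)\{b,c}\{a,b,c} + a.0) ⊢ --a--▸ q0, --a--▸ q1, --b--▸ q0, --b--▸ q2
Coarsest stable partition (strong bisimilarity classes):
  B0 = {p0, p1}
  B1 = {q0, q2}
  B2 = {q1}
p0 ∈ B0, q0 ∈ B1 → different blocks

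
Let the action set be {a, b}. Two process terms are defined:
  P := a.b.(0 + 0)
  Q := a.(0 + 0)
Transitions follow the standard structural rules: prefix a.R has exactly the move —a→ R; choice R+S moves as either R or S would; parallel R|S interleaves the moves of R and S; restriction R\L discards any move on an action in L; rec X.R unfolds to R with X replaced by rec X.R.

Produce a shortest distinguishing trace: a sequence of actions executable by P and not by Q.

ab

LTS(P): 3 reachable states
  u0 = a.b.(0 + 0) has moves -a-> u1
  u1 = b.(0 + 0) has moves -b-> u2
  u2 = 0 + 0 has moves deadlocked
LTS(Q): 2 reachable states
  v0 = a.(0 + 0) has moves -a-> v1
  v1 = 0 + 0 has moves deadlocked
Executing ab from P (initial set {u0}):
  after a @ step 1: {u1}
  after b @ step 2: {u2}
  P completes σ.
Executing ab from Q (initial set {v0}):
  after a @ step 1: {v1}
  after b @ step 2: no successor for Q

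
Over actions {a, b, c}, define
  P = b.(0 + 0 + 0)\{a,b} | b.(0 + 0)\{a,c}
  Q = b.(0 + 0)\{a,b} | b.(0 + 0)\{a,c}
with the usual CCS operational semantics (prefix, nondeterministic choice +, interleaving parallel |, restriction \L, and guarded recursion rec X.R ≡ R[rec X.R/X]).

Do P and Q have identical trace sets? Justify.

P's transition system — 4 states:
  m0 = b.(0 + 0 + 0)\{a,b} | b.(0 + 0)\{a,c} :: --b--▸ m1, --b--▸ m2
  m1 = (0 + 0 + 0)\{a,b} | b.(0 + 0)\{a,c} :: --b--▸ m3
  m2 = b.(0 + 0 + 0)\{a,b} | (0 + 0)\{a,c} :: --b--▸ m3
  m3 = (0 + 0 + 0)\{a,b} | (0 + 0)\{a,c} :: stopped
Q's transition system — 4 states:
  n0 = b.(0 + 0)\{a,b} | b.(0 + 0)\{a,c} :: --b--▸ n1, --b--▸ n2
  n1 = (0 + 0)\{a,b} | b.(0 + 0)\{a,c} :: --b--▸ n3
  n2 = b.(0 + 0)\{a,b} | (0 + 0)\{a,c} :: --b--▸ n3
  n3 = (0 + 0)\{a,b} | (0 + 0)\{a,c} :: stopped
Bisimilarity quotient blocks:
  B0 = {m0, n0}
  B1 = {m1, m2, n1, n2}
  B2 = {m3, n3}
m0 ∈ B0, n0 ∈ B0 → same block
Bisimilar ⇒ trace-equivalent.

YES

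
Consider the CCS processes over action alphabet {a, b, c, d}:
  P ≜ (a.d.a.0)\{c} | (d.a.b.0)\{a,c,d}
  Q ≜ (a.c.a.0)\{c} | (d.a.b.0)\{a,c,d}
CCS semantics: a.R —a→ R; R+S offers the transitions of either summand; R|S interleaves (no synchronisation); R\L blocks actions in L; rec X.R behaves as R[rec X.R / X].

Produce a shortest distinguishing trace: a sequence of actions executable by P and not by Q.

LTS(P): 4 reachable states
  s0 = (a.d.a.0)\{c} | (d.a.b.0)\{a,c,d} → ··a··> s1
  s1 = (d.a.0)\{c} | (d.a.b.0)\{a,c,d} → ··d··> s2
  s2 = (a.0)\{c} | (d.a.b.0)\{a,c,d} → ··a··> s3
  s3 = 0\{c} | (d.a.b.0)\{a,c,d} → stopped
LTS(Q): 2 reachable states
  t0 = (a.c.a.0)\{c} | (d.a.b.0)\{a,c,d} → ··a··> t1
  t1 = (c.a.0)\{c} | (d.a.b.0)\{a,c,d} → stopped
Run σ = ⟨ad⟩ on P: start {s0}
  step 1 (a): {s1}
  step 2 (d): {s2}
  P completes σ.
Run σ = ⟨ad⟩ on Q: start {t0}
  step 1 (a): {t1}
  step 2 (d): ∅ (Q stuck)

ad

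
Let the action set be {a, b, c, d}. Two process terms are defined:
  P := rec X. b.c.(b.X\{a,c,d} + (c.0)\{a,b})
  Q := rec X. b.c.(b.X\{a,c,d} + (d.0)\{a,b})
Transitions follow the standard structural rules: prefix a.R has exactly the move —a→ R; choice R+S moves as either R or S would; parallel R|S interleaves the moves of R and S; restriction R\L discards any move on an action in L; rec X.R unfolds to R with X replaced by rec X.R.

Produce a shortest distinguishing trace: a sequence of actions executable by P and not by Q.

bcc

Reachable graph of P (6 states):
  m0 = rec X. b.c.(b.X\{a,c,d} + (c.0)\{a,b}) ⊢ ··b··> m1
  m1 = c.(b.(rec X. b.c.(b.X\{a,c,d} + (c.0)\{a,b}))\{a,c,d} + (c.0)\{a,b}) ⊢ ··c··> m2
  m2 = b.(rec X. b.c.(b.X\{a,c,d} + (c.0)\{a,b}))\{a,c,d} + (c.0)\{a,b} ⊢ ··b··> m3, ··c··> m4
  m3 = (rec X. b.c.(b.X\{a,c,d} + (c.0)\{a,b}))\{a,c,d} ⊢ ··b··> m5
  m4 = 0\{a,b} ⊢ stopped
  m5 = (c.(b.(rec X. b.c.(b.X\{a,c,d} + (c.0)\{a,b}))\{a,c,d} + (c.0)\{a,b}))\{a,c,d} ⊢ stopped
Reachable graph of Q (6 states):
  n0 = rec X. b.c.(b.X\{a,c,d} + (d.0)\{a,b}) ⊢ ··b··> n1
  n1 = c.(b.(rec X. b.c.(b.X\{a,c,d} + (d.0)\{a,b}))\{a,c,d} + (d.0)\{a,b}) ⊢ ··c··> n2
  n2 = b.(rec X. b.c.(b.X\{a,c,d} + (d.0)\{a,b}))\{a,c,d} + (d.0)\{a,b} ⊢ ··b··> n3, ··d··> n4
  n3 = (rec X. b.c.(b.X\{a,c,d} + (d.0)\{a,b}))\{a,c,d} ⊢ ··b··> n5
  n4 = 0\{a,b} ⊢ stopped
  n5 = (c.(b.(rec X. b.c.(b.X\{a,c,d} + (d.0)\{a,b}))\{a,c,d} + (d.0)\{a,b}))\{a,c,d} ⊢ stopped
Executing bcc from P (initial set {m0}):
  [1] b ⇒ {m1}
  [2] c ⇒ {m2}
  [3] c ⇒ {m4}
  P completes σ.
Executing bcc from Q (initial set {n0}):
  [1] b ⇒ {n1}
  [2] c ⇒ {n2}
  [3] c ⇒ ∅  — Q cannot continue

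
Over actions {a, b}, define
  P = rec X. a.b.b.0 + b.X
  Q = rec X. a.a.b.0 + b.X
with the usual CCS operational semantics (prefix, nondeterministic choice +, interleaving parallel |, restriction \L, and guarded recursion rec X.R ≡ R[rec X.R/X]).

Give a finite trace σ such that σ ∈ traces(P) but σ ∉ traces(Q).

LTS(P): 4 reachable states
  p0 = rec X. a.b.b.0 + b.X has moves --a--▸ p1, --b--▸ p0
  p1 = b.b.0 has moves --b--▸ p2
  p2 = b.0 has moves --b--▸ p3
  p3 = 0 has moves deadlocked
LTS(Q): 4 reachable states
  q0 = rec X. a.a.b.0 + b.X has moves --a--▸ q1, --b--▸ q0
  q1 = a.b.0 has moves --a--▸ q2
  q2 = b.0 has moves --b--▸ q3
  q3 = 0 has moves deadlocked
Run σ = ⟨ab⟩ on P: start {p0}
  step 1 (a): {p1}
  step 2 (b): {p2}
  — P admits the full trace.
Run σ = ⟨ab⟩ on Q: start {q0}
  step 1 (a): {q1}
  step 2 (b): ∅  — Q cannot continue

ab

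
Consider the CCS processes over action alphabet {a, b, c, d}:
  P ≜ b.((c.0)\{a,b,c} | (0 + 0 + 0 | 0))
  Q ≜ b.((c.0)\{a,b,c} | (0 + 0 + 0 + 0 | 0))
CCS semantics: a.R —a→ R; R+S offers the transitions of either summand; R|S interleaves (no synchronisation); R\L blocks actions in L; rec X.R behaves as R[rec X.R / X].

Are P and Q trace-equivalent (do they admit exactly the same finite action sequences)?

Reachable graph of P (2 states):
  u0 = b.((c.0)\{a,b,c} | (0 + 0 + 0 | 0)) → =b=> u1
  u1 = (c.0)\{a,b,c} | (0 + 0 + 0 | 0) → ·
Reachable graph of Q (2 states):
  v0 = b.((c.0)\{a,b,c} | (0 + 0 + 0 + 0 | 0)) → =b=> v1
  v1 = (c.0)\{a,b,c} | (0 + 0 + 0 + 0 | 0) → ·
Coarsest stable partition (strong bisimilarity classes):
  B0 = {u0, v0}
  B1 = {u1, v1}
u0 ∈ B0, v0 ∈ B0 → same block
Bisimilar ⇒ trace-equivalent.

YES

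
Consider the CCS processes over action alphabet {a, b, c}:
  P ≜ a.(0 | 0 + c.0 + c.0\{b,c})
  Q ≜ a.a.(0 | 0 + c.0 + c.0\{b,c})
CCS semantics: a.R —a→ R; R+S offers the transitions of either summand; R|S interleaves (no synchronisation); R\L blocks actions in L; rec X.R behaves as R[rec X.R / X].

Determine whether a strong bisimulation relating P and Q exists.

LTS(P): 4 reachable states
  s0 = a.(0 | 0 + c.0 + c.0\{b,c}) | —a→ s1
  s1 = 0 | 0 + c.0 + c.0\{b,c} | —c→ s2, —c→ s3
  s2 = 0 | (no moves)
  s3 = 0\{b,c} | (no moves)
LTS(Q): 5 reachable states
  t0 = a.a.(0 | 0 + c.0 + c.0\{b,c}) | —a→ t1
  t1 = a.(0 | 0 + c.0 + c.0\{b,c}) | —a→ t2
  t2 = 0 | 0 + c.0 + c.0\{b,c} | —c→ t3, —c→ t4
  t3 = 0 | (no moves)
  t4 = 0\{b,c} | (no moves)
Bisimilarity quotient blocks:
  B0 = {s0, t1}
  B1 = {s1, t2}
  B2 = {s2, s3, t3, t4}
  B3 = {t0}
s0 ∈ B0, t0 ∈ B3 → different blocks

P ≁ Q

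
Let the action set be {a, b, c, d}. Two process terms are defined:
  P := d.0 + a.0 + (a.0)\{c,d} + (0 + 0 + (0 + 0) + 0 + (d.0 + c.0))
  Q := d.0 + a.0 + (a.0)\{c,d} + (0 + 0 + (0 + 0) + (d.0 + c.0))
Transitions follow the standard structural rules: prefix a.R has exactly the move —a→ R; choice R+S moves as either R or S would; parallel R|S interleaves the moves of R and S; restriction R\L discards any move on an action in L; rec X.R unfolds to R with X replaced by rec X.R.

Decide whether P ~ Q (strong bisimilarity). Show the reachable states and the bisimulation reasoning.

P ~ Q

P's transition system — 3 states:
  m0 = d.0 + a.0 + (a.0)\{c,d} + (0 + 0 + (0 + 0) + 0 + (d.0 + c.0)) has moves ··a··> m1, ··a··> m2, ··c··> m1, ··d··> m1
  m1 = 0 has moves ·
  m2 = 0\{c,d} has moves ·
Q's transition system — 3 states:
  n0 = d.0 + a.0 + (a.0)\{c,d} + (0 + 0 + (0 + 0) + (d.0 + c.0)) has moves ··a··> n1, ··a··> n2, ··c··> n1, ··d··> n1
  n1 = 0 has moves ·
  n2 = 0\{c,d} has moves ·
Bisimilarity quotient blocks:
  B0 = {m0, n0}
  B1 = {m1, m2, n1, n2}
m0 ∈ B0, n0 ∈ B0 → same block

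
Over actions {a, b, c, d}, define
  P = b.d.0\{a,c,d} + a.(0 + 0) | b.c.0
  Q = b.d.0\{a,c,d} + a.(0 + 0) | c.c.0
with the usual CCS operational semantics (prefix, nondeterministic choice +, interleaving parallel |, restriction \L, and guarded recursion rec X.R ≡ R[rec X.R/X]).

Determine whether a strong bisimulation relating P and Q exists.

P ≁ Q

P's transition system — 8 states:
  u0 = b.d.0\{a,c,d} + a.(0 + 0) | b.c.0 | ··a··> u1, ··b··> u2, ··b··> u3
  u1 = (0 + 0) | b.c.0 | ··b··> u4
  u2 = a.(0 + 0) | c.0 | ··a··> u4, ··c··> u5
  u3 = d.0\{a,c,d} | ··d··> u6
  u4 = (0 + 0) | c.0 | ··c··> u7
  u5 = a.(0 + 0) | 0 | ··a··> u7
  u6 = 0\{a,c,d} | deadlocked
  u7 = (0 + 0) | 0 | deadlocked
Q's transition system — 8 states:
  v0 = b.d.0\{a,c,d} + a.(0 + 0) | c.c.0 | ··a··> v1, ··b··> v2, ··c··> v3
  v1 = (0 + 0) | c.c.0 | ··c··> v4
  v2 = d.0\{a,c,d} | ··d··> v5
  v3 = a.(0 + 0) | c.0 | ··a··> v4, ··c··> v6
  v4 = (0 + 0) | c.0 | ··c··> v7
  v5 = 0\{a,c,d} | deadlocked
  v6 = a.(0 + 0) | 0 | ··a··> v7
  v7 = (0 + 0) | 0 | deadlocked
Partition-refinement fixed point:
  B0 = {u0}
  B1 = {u3, v2}
  B2 = {u6, u7, v5, v7}
  B3 = {u2, v3}
  B4 = {u5, v6}
  B5 = {u4, v4}
  B6 = {u1}
  B7 = {v0}
  B8 = {v1}
u0 ∈ B0, v0 ∈ B7 → different blocks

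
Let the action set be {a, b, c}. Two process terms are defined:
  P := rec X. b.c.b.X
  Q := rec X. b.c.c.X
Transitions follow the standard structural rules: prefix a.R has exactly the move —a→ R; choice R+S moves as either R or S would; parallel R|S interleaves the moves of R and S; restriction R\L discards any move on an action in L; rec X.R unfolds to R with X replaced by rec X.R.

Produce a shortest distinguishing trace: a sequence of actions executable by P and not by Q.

P's transition system — 3 states:
  m0 = rec X. b.c.b.X ⊢ --b--▸ m1
  m1 = c.b.(rec X. b.c.b.X) ⊢ --c--▸ m2
  m2 = b.(rec X. b.c.b.X) ⊢ --b--▸ m0
Q's transition system — 3 states:
  n0 = rec X. b.c.c.X ⊢ --b--▸ n1
  n1 = c.c.(rec X. b.c.c.X) ⊢ --c--▸ n2
  n2 = c.(rec X. b.c.c.X) ⊢ --c--▸ n0
Run σ = ⟨bcb⟩ on P: start {m0}
  step 1 (b): {m1}
  step 2 (c): {m2}
  step 3 (b): {m0}
  ✓ P
Run σ = ⟨bcb⟩ on Q: start {n0}
  step 1 (b): {n1}
  step 2 (c): {n2}
  step 3 (b): ∅ (Q stuck)

bcb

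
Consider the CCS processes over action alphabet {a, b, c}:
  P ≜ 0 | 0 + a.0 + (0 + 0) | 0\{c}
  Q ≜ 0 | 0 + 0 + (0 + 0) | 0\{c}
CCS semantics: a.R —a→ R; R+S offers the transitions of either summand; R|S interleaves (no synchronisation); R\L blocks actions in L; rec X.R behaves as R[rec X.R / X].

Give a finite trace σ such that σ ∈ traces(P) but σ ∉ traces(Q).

LTS(P): 2 reachable states
  u0 = 0 | 0 + a.0 + (0 + 0) | 0\{c} → ··a··> u1
  u1 = 0 → stopped
LTS(Q): 1 reachable states
  v0 = 0 | 0 + 0 + (0 + 0) | 0\{c} → stopped
Run σ = ⟨a⟩ on P: start {u0}
  after a @ step 1: {u1}
  — P admits the full trace.
Run σ = ⟨a⟩ on Q: start {v0}
  after a @ step 1: no successor for Q

a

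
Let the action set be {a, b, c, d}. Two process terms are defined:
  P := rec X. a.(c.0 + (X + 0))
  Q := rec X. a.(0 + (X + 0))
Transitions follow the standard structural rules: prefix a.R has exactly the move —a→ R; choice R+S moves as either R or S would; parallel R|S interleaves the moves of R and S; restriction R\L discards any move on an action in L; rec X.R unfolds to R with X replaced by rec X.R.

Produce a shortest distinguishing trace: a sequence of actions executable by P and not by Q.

P's transition system — 3 states:
  m0 = rec X. a.(c.0 + (X + 0)) → ··a··> m1
  m1 = c.0 + ((rec X. a.(c.0 + (X + 0))) + 0) → ··a··> m1, ··c··> m2
  m2 = 0 → ∅
Q's transition system — 2 states:
  n0 = rec X. a.(0 + (X + 0)) → ··a··> n1
  n1 = 0 + ((rec X. a.(0 + (X + 0))) + 0) → ··a··> n1
Run σ = ⟨ac⟩ on P: start {m0}
  [1] a ⇒ {m1}
  [2] c ⇒ {m2}
  ✓ P
Run σ = ⟨ac⟩ on Q: start {n0}
  [1] a ⇒ {n1}
  [2] c ⇒ ∅  — Q cannot continue

ac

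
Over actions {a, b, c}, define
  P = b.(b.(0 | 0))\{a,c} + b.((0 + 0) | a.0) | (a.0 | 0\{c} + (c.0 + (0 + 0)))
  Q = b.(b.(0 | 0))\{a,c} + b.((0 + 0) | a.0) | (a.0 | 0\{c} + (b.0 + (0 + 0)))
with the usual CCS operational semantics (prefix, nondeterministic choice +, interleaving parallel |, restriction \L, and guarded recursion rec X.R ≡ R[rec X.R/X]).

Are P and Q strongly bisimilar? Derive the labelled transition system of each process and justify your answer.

P ≁ Q

LTS(P): 11 reachable states
  m0 = b.(b.(0 | 0))\{a,c} + b.((0 + 0) | a.0) | (a.0 | 0\{c} + (c.0 + (0 + 0))) :: =a=> m1, =b=> m2, =b=> m3, =c=> m4
  m1 = b.((0 + 0) | a.0) | (0 | 0\{c}) :: =b=> m5
  m2 = (0 + 0) | a.0 | (a.0 | 0\{c} + (c.0 + (0 + 0))) :: =a=> m5, =a=> m6, =c=> m7
  m3 = (b.(0 | 0))\{a,c} :: =b=> m8
  m4 = b.((0 + 0) | a.0) | 0 :: =b=> m7
  m5 = (0 + 0) | a.0 | (0 | 0\{c}) :: =a=> m9
  m6 = (0 + 0) | 0 | (a.0 | 0\{c} + (c.0 + (0 + 0))) :: =a=> m9, =c=> m10
  m7 = (0 + 0) | a.0 | 0 :: =a=> m10
  m8 = (0 | 0)\{a,c} :: ∅
  m9 = (0 + 0) | 0 | (0 | 0\{c}) :: ∅
  m10 = (0 + 0) | 0 | 0 :: ∅
LTS(Q): 11 reachable states
  n0 = b.(b.(0 | 0))\{a,c} + b.((0 + 0) | a.0) | (a.0 | 0\{c} + (b.0 + (0 + 0))) :: =a=> n1, =b=> n2, =b=> n3, =b=> n4
  n1 = b.((0 + 0) | a.0) | (0 | 0\{c}) :: =b=> n5
  n2 = (0 + 0) | a.0 | (a.0 | 0\{c} + (b.0 + (0 + 0))) :: =a=> n5, =a=> n6, =b=> n7
  n3 = (b.(0 | 0))\{a,c} :: =b=> n8
  n4 = b.((0 + 0) | a.0) | 0 :: =b=> n7
  n5 = (0 + 0) | a.0 | (0 | 0\{c}) :: =a=> n9
  n6 = (0 + 0) | 0 | (a.0 | 0\{c} + (b.0 + (0 + 0))) :: =a=> n9, =b=> n10
  n7 = (0 + 0) | a.0 | 0 :: =a=> n10
  n8 = (0 | 0)\{a,c} :: ∅
  n9 = (0 + 0) | 0 | (0 | 0\{c}) :: ∅
  n10 = (0 + 0) | 0 | 0 :: ∅
Partition-refinement fixed point:
  B0 = {m0}
  B1 = {m1, m4, n1, n4}
  B2 = {m5, m7, n5, n7}
  B3 = {m10, m8, m9, n10, n8, n9}
  B4 = {m3, n3}
  B5 = {m2}
  B6 = {m6}
  B7 = {n0}
  B8 = {n2}
  B9 = {n6}
m0 ∈ B0, n0 ∈ B7 → different blocks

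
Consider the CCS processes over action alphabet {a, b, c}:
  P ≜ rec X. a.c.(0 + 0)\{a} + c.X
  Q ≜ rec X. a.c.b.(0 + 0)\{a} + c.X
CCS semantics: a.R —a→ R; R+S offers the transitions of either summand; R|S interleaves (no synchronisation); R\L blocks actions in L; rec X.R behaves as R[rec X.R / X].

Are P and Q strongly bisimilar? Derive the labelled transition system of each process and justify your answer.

NO

P's transition system — 3 states:
  u0 = rec X. a.c.(0 + 0)\{a} + c.X :: -a-> u1, -c-> u0
  u1 = c.(0 + 0)\{a} :: -c-> u2
  u2 = (0 + 0)\{a} :: ·
Q's transition system — 4 states:
  v0 = rec X. a.c.b.(0 + 0)\{a} + c.X :: -a-> v1, -c-> v0
  v1 = c.b.(0 + 0)\{a} :: -c-> v2
  v2 = b.(0 + 0)\{a} :: -b-> v3
  v3 = (0 + 0)\{a} :: ·
Partition-refinement fixed point:
  B0 = {u0}
  B1 = {u1}
  B2 = {u2, v3}
  B3 = {v0}
  B4 = {v1}
  B5 = {v2}
u0 ∈ B0, v0 ∈ B3 → different blocks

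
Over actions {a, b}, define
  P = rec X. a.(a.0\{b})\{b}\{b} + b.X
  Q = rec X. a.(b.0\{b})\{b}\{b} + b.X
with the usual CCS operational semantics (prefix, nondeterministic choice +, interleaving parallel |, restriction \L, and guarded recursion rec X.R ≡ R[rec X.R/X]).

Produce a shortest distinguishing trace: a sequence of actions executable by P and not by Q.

aa

P's transition system — 3 states:
  s0 = rec X. a.(a.0\{b})\{b}\{b} + b.X → -a-> s1, -b-> s0
  s1 = (a.0\{b})\{b}\{b} → -a-> s2
  s2 = 0\{b}\{b}\{b} → ∅
Q's transition system — 2 states:
  t0 = rec X. a.(b.0\{b})\{b}\{b} + b.X → -a-> t1, -b-> t0
  t1 = (b.0\{b})\{b}\{b} → ∅
Executing aa from P (initial set {s0}):
  step 1 (a): {s1}
  step 2 (a): {s2}
  P completes σ.
Executing aa from Q (initial set {t0}):
  step 1 (a): {t1}
  step 2 (a): ∅ (Q stuck)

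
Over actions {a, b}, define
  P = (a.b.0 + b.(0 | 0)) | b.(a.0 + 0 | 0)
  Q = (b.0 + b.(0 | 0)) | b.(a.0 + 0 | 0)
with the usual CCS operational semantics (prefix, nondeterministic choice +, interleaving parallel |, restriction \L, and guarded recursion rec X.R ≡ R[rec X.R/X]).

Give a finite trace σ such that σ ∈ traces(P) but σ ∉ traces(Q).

Reachable graph of P (12 states):
  m0 = (a.b.0 + b.(0 | 0)) | b.(a.0 + 0 | 0) | —a→ m1, —b→ m2, —b→ m3
  m1 = b.0 | b.(a.0 + 0 | 0) | —b→ m4, —b→ m5
  m2 = (a.b.0 + b.(0 | 0)) | (a.0 + 0 | 0) | —a→ m5, —a→ m6, —b→ m7
  m3 = 0 | 0 | b.(a.0 + 0 | 0) | —b→ m7
  m4 = 0 | b.(a.0 + 0 | 0) | —b→ m8
  m5 = b.0 | (a.0 + 0 | 0) | —a→ m9, —b→ m8
  m6 = (a.b.0 + b.(0 | 0)) | 0 | —a→ m9, —b→ m10
  m7 = 0 | 0 | (a.0 + 0 | 0) | —a→ m10
  m8 = 0 | (a.0 + 0 | 0) | —a→ m11
  m9 = b.0 | 0 | —b→ m11
  m10 = 0 | 0 | 0 | ∅
  m11 = 0 | 0 | ∅
Reachable graph of Q (9 states):
  n0 = (b.0 + b.(0 | 0)) | b.(a.0 + 0 | 0) | —b→ n1, —b→ n2, —b→ n3
  n1 = (b.0 + b.(0 | 0)) | (a.0 + 0 | 0) | —a→ n4, —b→ n5, —b→ n6
  n2 = 0 | 0 | b.(a.0 + 0 | 0) | —b→ n6
  n3 = 0 | b.(a.0 + 0 | 0) | —b→ n5
  n4 = (b.0 + b.(0 | 0)) | 0 | —b→ n7, —b→ n8
  n5 = 0 | (a.0 + 0 | 0) | —a→ n7
  n6 = 0 | 0 | (a.0 + 0 | 0) | —a→ n8
  n7 = 0 | 0 | ∅
  n8 = 0 | 0 | 0 | ∅
Trace ⟨a⟩ through P, begin at {m0}:
  step 1 (a): {m1}
  ✓ P
Trace ⟨a⟩ through Q, begin at {n0}:
  step 1 (a): ∅ (Q stuck)

a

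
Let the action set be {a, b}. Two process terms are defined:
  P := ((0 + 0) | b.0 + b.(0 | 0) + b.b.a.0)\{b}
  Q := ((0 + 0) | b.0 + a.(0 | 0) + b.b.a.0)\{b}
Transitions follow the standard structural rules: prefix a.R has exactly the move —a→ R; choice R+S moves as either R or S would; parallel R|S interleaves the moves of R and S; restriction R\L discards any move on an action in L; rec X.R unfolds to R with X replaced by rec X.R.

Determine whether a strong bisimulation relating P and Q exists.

LTS(P): 1 reachable states
  u0 = ((0 + 0) | b.0 + b.(0 | 0) + b.b.a.0)\{b} has moves deadlocked
LTS(Q): 2 reachable states
  v0 = ((0 + 0) | b.0 + a.(0 | 0) + b.b.a.0)\{b} has moves =a=> v1
  v1 = (0 | 0)\{b} has moves deadlocked
Coarsest stable partition (strong bisimilarity classes):
  B0 = {u0, v1}
  B1 = {v0}
u0 ∈ B0, v0 ∈ B1 → different blocks

not bisimilar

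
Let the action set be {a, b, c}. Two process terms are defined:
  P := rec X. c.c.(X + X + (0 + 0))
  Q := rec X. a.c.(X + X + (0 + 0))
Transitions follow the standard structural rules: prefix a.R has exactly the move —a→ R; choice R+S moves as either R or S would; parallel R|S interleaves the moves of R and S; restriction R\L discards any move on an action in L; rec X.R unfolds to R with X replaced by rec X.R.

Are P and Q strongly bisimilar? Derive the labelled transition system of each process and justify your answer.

P's transition system — 3 states:
  u0 = rec X. c.c.(X + X + (0 + 0)) ⊢ -c-> u1
  u1 = c.((rec X. c.c.(X + X + (0 + 0))) + (rec X. c.c.(X + X + (0 + 0))) + (0 + 0)) ⊢ -c-> u2
  u2 = (rec X. c.c.(X + X + (0 + 0))) + (rec X. c.c.(X + X + (0 + 0))) + (0 + 0) ⊢ -c-> u1
Q's transition system — 3 states:
  v0 = rec X. a.c.(X + X + (0 + 0)) ⊢ -a-> v1
  v1 = c.((rec X. a.c.(X + X + (0 + 0))) + (rec X. a.c.(X + X + (0 + 0))) + (0 + 0)) ⊢ -c-> v2
  v2 = (rec X. a.c.(X + X + (0 + 0))) + (rec X. a.c.(X + X + (0 + 0))) + (0 + 0) ⊢ -a-> v1
Bisimilarity quotient blocks:
  B0 = {u0, u1, u2}
  B1 = {v0, v2}
  B2 = {v1}
u0 ∈ B0, v0 ∈ B1 → different blocks

P ≁ Q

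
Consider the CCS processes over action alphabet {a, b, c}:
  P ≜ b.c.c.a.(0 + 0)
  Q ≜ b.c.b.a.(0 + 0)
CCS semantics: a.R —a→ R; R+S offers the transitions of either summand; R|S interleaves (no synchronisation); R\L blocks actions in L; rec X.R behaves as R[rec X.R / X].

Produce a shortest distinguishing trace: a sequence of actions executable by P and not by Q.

bcc

Reachable graph of P (5 states):
  s0 = b.c.c.a.(0 + 0) has moves =b=> s1
  s1 = c.c.a.(0 + 0) has moves =c=> s2
  s2 = c.a.(0 + 0) has moves =c=> s3
  s3 = a.(0 + 0) has moves =a=> s4
  s4 = 0 + 0 has moves (no moves)
Reachable graph of Q (5 states):
  t0 = b.c.b.a.(0 + 0) has moves =b=> t1
  t1 = c.b.a.(0 + 0) has moves =c=> t2
  t2 = b.a.(0 + 0) has moves =b=> t3
  t3 = a.(0 + 0) has moves =a=> t4
  t4 = 0 + 0 has moves (no moves)
Trace ⟨bcc⟩ through P, begin at {s0}:
  step 1 (b): {s1}
  step 2 (c): {s2}
  step 3 (c): {s3}
  — P admits the full trace.
Trace ⟨bcc⟩ through Q, begin at {t0}:
  step 1 (b): {t1}
  step 2 (c): {t2}
  step 3 (c): ∅  — Q cannot continue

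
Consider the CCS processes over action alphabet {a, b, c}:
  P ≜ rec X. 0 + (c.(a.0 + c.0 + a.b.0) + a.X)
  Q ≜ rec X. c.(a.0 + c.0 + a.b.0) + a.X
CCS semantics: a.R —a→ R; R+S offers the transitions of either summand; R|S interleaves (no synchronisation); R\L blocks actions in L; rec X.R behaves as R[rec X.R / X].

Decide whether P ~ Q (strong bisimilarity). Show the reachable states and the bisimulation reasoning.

P's transition system — 4 states:
  m0 = rec X. 0 + (c.(a.0 + c.0 + a.b.0) + a.X) → -a-> m0, -c-> m1
  m1 = a.0 + c.0 + a.b.0 → -a-> m2, -a-> m3, -c-> m2
  m2 = 0 → ∅
  m3 = b.0 → -b-> m2
Q's transition system — 4 states:
  n0 = rec X. c.(a.0 + c.0 + a.b.0) + a.X → -a-> n0, -c-> n1
  n1 = a.0 + c.0 + a.b.0 → -a-> n2, -a-> n3, -c-> n2
  n2 = 0 → ∅
  n3 = b.0 → -b-> n2
Partition-refinement fixed point:
  B0 = {m0, n0}
  B1 = {m1, n1}
  B2 = {m2, n2}
  B3 = {m3, n3}
m0 ∈ B0, n0 ∈ B0 → same block

P ~ Q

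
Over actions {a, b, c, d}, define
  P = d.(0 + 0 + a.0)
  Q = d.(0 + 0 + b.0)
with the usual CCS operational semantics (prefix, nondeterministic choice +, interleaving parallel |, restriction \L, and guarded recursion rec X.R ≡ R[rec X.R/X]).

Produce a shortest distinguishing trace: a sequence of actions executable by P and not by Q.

da

P's transition system — 3 states:
  p0 = d.(0 + 0 + a.0) | —d→ p1
  p1 = 0 + 0 + a.0 | —a→ p2
  p2 = 0 | ∅
Q's transition system — 3 states:
  q0 = d.(0 + 0 + b.0) | —d→ q1
  q1 = 0 + 0 + b.0 | —b→ q2
  q2 = 0 | ∅
Run σ = ⟨da⟩ on P: start {p0}
  step 1 (d): {p1}
  step 2 (a): {p2}
  ✓ P
Run σ = ⟨da⟩ on Q: start {q0}
  step 1 (d): {q1}
  step 2 (a): ∅  — Q cannot continue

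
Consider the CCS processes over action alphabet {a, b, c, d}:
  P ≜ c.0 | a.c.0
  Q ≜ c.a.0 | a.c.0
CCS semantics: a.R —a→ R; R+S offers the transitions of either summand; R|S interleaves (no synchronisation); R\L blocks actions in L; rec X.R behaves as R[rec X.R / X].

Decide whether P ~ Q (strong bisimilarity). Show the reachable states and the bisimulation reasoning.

NO

LTS(P): 6 reachable states
  s0 = c.0 | a.c.0 | ··a··> s1, ··c··> s2
  s1 = c.0 | c.0 | ··c··> s3, ··c··> s4
  s2 = 0 | a.c.0 | ··a··> s3
  s3 = 0 | c.0 | ··c··> s5
  s4 = c.0 | 0 | ··c··> s5
  s5 = 0 | 0 | (no moves)
LTS(Q): 9 reachable states
  t0 = c.a.0 | a.c.0 | ··a··> t1, ··c··> t2
  t1 = c.a.0 | c.0 | ··c··> t3, ··c··> t4
  t2 = a.0 | a.c.0 | ··a··> t3, ··a··> t5
  t3 = a.0 | c.0 | ··a··> t6, ··c··> t7
  t4 = c.a.0 | 0 | ··c··> t7
  t5 = 0 | a.c.0 | ··a··> t6
  t6 = 0 | c.0 | ··c··> t8
  t7 = a.0 | 0 | ··a··> t8
  t8 = 0 | 0 | (no moves)
Partition-refinement fixed point:
  B0 = {s0}
  B1 = {s1}
  B2 = {s3, s4, t6}
  B3 = {s5, t8}
  B4 = {s2, t5}
  B5 = {t0}
  B6 = {t2}
  B7 = {t3}
  B8 = {t7}
  B9 = {t1}
  B10 = {t4}
s0 ∈ B0, t0 ∈ B5 → different blocks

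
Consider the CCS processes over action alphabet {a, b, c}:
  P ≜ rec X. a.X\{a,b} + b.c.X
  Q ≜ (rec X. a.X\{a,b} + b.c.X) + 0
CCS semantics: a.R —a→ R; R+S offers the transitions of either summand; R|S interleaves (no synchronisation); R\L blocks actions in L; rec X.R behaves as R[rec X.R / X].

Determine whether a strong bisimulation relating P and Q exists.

LTS(P): 3 reachable states
  p0 = rec X. a.X\{a,b} + b.c.X has moves =a=> p1, =b=> p2
  p1 = (rec X. a.X\{a,b} + b.c.X)\{a,b} has moves ·
  p2 = c.(rec X. a.X\{a,b} + b.c.X) has moves =c=> p0
LTS(Q): 4 reachable states
  q0 = (rec X. a.X\{a,b} + b.c.X) + 0 has moves =a=> q1, =b=> q2
  q1 = (rec X. a.X\{a,b} + b.c.X)\{a,b} has moves ·
  q2 = c.(rec X. a.X\{a,b} + b.c.X) has moves =c=> q3
  q3 = rec X. a.X\{a,b} + b.c.X has moves =a=> q1, =b=> q2
Partition-refinement fixed point:
  B0 = {p0, q0, q3}
  B1 = {p1, q1}
  B2 = {p2, q2}
p0 ∈ B0, q0 ∈ B0 → same block

P ~ Q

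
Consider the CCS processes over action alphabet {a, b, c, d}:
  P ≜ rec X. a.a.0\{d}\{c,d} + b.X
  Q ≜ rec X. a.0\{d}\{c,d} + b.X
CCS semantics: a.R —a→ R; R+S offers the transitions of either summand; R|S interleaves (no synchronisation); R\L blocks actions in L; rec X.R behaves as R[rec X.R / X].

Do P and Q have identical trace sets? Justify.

trace-distinct — witness ⟨aa⟩

LTS(P): 3 reachable states
  m0 = rec X. a.a.0\{d}\{c,d} + b.X ⊢ —a→ m1, —b→ m0
  m1 = a.0\{d}\{c,d} ⊢ —a→ m2
  m2 = 0\{d}\{c,d} ⊢ deadlocked
LTS(Q): 2 reachable states
  n0 = rec X. a.0\{d}\{c,d} + b.X ⊢ —a→ n1, —b→ n0
  n1 = 0\{d}\{c,d} ⊢ deadlocked
Run σ = ⟨aa⟩ on P: start {m0}
  [1] a ⇒ {m1}
  [2] a ⇒ {m2}
  ✓ P
Run σ = ⟨aa⟩ on Q: start {n0}
  [1] a ⇒ {n1}
  [2] a ⇒ no successor for Q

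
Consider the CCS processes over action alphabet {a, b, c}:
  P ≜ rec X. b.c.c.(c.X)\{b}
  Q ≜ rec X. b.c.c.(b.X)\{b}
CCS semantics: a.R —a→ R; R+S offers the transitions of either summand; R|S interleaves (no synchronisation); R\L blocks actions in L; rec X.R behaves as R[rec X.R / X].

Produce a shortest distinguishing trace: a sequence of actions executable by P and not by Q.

bccc

P's transition system — 5 states:
  u0 = rec X. b.c.c.(c.X)\{b} ⊢ =b=> u1
  u1 = c.c.(c.(rec X. b.c.c.(c.X)\{b}))\{b} ⊢ =c=> u2
  u2 = c.(c.(rec X. b.c.c.(c.X)\{b}))\{b} ⊢ =c=> u3
  u3 = (c.(rec X. b.c.c.(c.X)\{b}))\{b} ⊢ =c=> u4
  u4 = (rec X. b.c.c.(c.X)\{b})\{b} ⊢ stopped
Q's transition system — 4 states:
  v0 = rec X. b.c.c.(b.X)\{b} ⊢ =b=> v1
  v1 = c.c.(b.(rec X. b.c.c.(b.X)\{b}))\{b} ⊢ =c=> v2
  v2 = c.(b.(rec X. b.c.c.(b.X)\{b}))\{b} ⊢ =c=> v3
  v3 = (b.(rec X. b.c.c.(b.X)\{b}))\{b} ⊢ stopped
Trace ⟨bccc⟩ through P, begin at {u0}:
  [1] b ⇒ {u1}
  [2] c ⇒ {u2}
  [3] c ⇒ {u3}
  [4] c ⇒ {u4}
  — P admits the full trace.
Trace ⟨bccc⟩ through Q, begin at {v0}:
  [1] b ⇒ {v1}
  [2] c ⇒ {v2}
  [3] c ⇒ {v3}
  [4] c ⇒ no successor for Q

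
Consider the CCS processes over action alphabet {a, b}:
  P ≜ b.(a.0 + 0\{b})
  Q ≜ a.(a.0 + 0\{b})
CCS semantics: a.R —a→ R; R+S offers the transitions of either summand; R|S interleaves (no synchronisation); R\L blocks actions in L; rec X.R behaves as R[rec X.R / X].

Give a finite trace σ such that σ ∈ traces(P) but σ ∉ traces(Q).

P's transition system — 3 states:
  s0 = b.(a.0 + 0\{b}) ⊢ --b--▸ s1
  s1 = a.0 + 0\{b} ⊢ --a--▸ s2
  s2 = 0 ⊢ stopped
Q's transition system — 3 states:
  t0 = a.(a.0 + 0\{b}) ⊢ --a--▸ t1
  t1 = a.0 + 0\{b} ⊢ --a--▸ t2
  t2 = 0 ⊢ stopped
Trace ⟨b⟩ through P, begin at {s0}:
  [1] b ⇒ {s1}
  ✓ P
Trace ⟨b⟩ through Q, begin at {t0}:
  [1] b ⇒ ∅ (Q stuck)

b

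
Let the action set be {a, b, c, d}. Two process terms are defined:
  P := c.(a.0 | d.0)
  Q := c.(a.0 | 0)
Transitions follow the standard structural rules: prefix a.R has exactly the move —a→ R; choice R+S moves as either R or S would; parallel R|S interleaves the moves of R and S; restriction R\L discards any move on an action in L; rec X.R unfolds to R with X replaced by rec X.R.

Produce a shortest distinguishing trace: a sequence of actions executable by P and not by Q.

cd

P's transition system — 5 states:
  s0 = c.(a.0 | d.0) ⊢ =c=> s1
  s1 = a.0 | d.0 ⊢ =a=> s2, =d=> s3
  s2 = 0 | d.0 ⊢ =d=> s4
  s3 = a.0 | 0 ⊢ =a=> s4
  s4 = 0 | 0 ⊢ deadlocked
Q's transition system — 3 states:
  t0 = c.(a.0 | 0) ⊢ =c=> t1
  t1 = a.0 | 0 ⊢ =a=> t2
  t2 = 0 | 0 ⊢ deadlocked
Run σ = ⟨cd⟩ on P: start {s0}
  step 1 (c): {s1}
  step 2 (d): {s3}
  P completes σ.
Run σ = ⟨cd⟩ on Q: start {t0}
  step 1 (c): {t1}
  step 2 (d): no successor for Q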